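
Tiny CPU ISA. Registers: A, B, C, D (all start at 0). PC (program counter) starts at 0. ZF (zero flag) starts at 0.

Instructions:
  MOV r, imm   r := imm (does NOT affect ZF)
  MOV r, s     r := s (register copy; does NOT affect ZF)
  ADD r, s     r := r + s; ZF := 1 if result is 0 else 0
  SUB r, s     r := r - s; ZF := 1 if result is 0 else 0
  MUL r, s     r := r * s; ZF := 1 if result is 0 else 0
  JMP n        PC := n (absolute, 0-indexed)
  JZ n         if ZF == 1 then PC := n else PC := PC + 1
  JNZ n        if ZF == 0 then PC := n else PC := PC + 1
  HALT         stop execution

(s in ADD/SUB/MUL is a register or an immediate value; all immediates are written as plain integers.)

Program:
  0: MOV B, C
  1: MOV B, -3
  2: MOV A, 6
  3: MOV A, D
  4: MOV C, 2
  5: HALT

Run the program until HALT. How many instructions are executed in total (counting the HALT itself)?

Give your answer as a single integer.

Step 1: PC=0 exec 'MOV B, C'. After: A=0 B=0 C=0 D=0 ZF=0 PC=1
Step 2: PC=1 exec 'MOV B, -3'. After: A=0 B=-3 C=0 D=0 ZF=0 PC=2
Step 3: PC=2 exec 'MOV A, 6'. After: A=6 B=-3 C=0 D=0 ZF=0 PC=3
Step 4: PC=3 exec 'MOV A, D'. After: A=0 B=-3 C=0 D=0 ZF=0 PC=4
Step 5: PC=4 exec 'MOV C, 2'. After: A=0 B=-3 C=2 D=0 ZF=0 PC=5
Step 6: PC=5 exec 'HALT'. After: A=0 B=-3 C=2 D=0 ZF=0 PC=5 HALTED
Total instructions executed: 6

Answer: 6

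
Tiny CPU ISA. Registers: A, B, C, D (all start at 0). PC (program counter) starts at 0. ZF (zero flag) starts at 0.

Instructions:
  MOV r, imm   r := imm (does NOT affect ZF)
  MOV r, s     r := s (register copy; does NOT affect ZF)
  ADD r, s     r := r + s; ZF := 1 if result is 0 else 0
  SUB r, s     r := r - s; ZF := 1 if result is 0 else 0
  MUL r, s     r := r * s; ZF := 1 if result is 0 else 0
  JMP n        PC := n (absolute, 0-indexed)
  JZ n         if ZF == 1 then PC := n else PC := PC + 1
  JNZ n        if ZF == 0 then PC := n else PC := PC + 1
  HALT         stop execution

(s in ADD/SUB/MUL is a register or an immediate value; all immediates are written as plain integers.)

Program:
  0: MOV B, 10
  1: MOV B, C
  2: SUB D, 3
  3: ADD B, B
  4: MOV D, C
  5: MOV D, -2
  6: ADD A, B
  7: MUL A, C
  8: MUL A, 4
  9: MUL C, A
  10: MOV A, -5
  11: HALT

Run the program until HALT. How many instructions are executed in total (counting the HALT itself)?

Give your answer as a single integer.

Step 1: PC=0 exec 'MOV B, 10'. After: A=0 B=10 C=0 D=0 ZF=0 PC=1
Step 2: PC=1 exec 'MOV B, C'. After: A=0 B=0 C=0 D=0 ZF=0 PC=2
Step 3: PC=2 exec 'SUB D, 3'. After: A=0 B=0 C=0 D=-3 ZF=0 PC=3
Step 4: PC=3 exec 'ADD B, B'. After: A=0 B=0 C=0 D=-3 ZF=1 PC=4
Step 5: PC=4 exec 'MOV D, C'. After: A=0 B=0 C=0 D=0 ZF=1 PC=5
Step 6: PC=5 exec 'MOV D, -2'. After: A=0 B=0 C=0 D=-2 ZF=1 PC=6
Step 7: PC=6 exec 'ADD A, B'. After: A=0 B=0 C=0 D=-2 ZF=1 PC=7
Step 8: PC=7 exec 'MUL A, C'. After: A=0 B=0 C=0 D=-2 ZF=1 PC=8
Step 9: PC=8 exec 'MUL A, 4'. After: A=0 B=0 C=0 D=-2 ZF=1 PC=9
Step 10: PC=9 exec 'MUL C, A'. After: A=0 B=0 C=0 D=-2 ZF=1 PC=10
Step 11: PC=10 exec 'MOV A, -5'. After: A=-5 B=0 C=0 D=-2 ZF=1 PC=11
Step 12: PC=11 exec 'HALT'. After: A=-5 B=0 C=0 D=-2 ZF=1 PC=11 HALTED
Total instructions executed: 12

Answer: 12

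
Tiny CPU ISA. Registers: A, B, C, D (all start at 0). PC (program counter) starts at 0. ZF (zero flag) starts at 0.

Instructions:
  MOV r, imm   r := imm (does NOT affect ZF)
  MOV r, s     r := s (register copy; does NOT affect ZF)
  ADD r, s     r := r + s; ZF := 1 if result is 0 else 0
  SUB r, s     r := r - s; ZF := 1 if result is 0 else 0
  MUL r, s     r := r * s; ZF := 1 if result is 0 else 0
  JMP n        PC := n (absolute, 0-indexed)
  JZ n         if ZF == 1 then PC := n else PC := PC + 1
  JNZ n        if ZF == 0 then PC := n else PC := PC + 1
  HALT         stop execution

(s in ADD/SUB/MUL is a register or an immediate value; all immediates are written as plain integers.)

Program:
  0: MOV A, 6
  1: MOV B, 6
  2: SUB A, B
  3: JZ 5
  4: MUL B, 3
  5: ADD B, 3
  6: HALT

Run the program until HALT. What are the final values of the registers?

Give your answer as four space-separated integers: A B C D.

Step 1: PC=0 exec 'MOV A, 6'. After: A=6 B=0 C=0 D=0 ZF=0 PC=1
Step 2: PC=1 exec 'MOV B, 6'. After: A=6 B=6 C=0 D=0 ZF=0 PC=2
Step 3: PC=2 exec 'SUB A, B'. After: A=0 B=6 C=0 D=0 ZF=1 PC=3
Step 4: PC=3 exec 'JZ 5'. After: A=0 B=6 C=0 D=0 ZF=1 PC=5
Step 5: PC=5 exec 'ADD B, 3'. After: A=0 B=9 C=0 D=0 ZF=0 PC=6
Step 6: PC=6 exec 'HALT'. After: A=0 B=9 C=0 D=0 ZF=0 PC=6 HALTED

Answer: 0 9 0 0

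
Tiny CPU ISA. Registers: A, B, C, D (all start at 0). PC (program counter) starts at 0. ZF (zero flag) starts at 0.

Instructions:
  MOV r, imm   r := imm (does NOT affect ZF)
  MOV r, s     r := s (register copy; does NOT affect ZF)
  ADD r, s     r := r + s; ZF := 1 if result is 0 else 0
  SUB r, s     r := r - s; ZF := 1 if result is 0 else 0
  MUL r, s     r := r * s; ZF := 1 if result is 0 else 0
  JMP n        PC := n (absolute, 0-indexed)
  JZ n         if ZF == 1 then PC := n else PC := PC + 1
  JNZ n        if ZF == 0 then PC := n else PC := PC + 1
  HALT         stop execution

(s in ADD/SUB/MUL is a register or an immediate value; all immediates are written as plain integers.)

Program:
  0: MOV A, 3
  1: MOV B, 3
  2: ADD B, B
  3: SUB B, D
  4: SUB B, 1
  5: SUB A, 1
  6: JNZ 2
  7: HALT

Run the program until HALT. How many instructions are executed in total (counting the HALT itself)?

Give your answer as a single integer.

Step 1: PC=0 exec 'MOV A, 3'. After: A=3 B=0 C=0 D=0 ZF=0 PC=1
Step 2: PC=1 exec 'MOV B, 3'. After: A=3 B=3 C=0 D=0 ZF=0 PC=2
Step 3: PC=2 exec 'ADD B, B'. After: A=3 B=6 C=0 D=0 ZF=0 PC=3
Step 4: PC=3 exec 'SUB B, D'. After: A=3 B=6 C=0 D=0 ZF=0 PC=4
Step 5: PC=4 exec 'SUB B, 1'. After: A=3 B=5 C=0 D=0 ZF=0 PC=5
Step 6: PC=5 exec 'SUB A, 1'. After: A=2 B=5 C=0 D=0 ZF=0 PC=6
Step 7: PC=6 exec 'JNZ 2'. After: A=2 B=5 C=0 D=0 ZF=0 PC=2
Step 8: PC=2 exec 'ADD B, B'. After: A=2 B=10 C=0 D=0 ZF=0 PC=3
Step 9: PC=3 exec 'SUB B, D'. After: A=2 B=10 C=0 D=0 ZF=0 PC=4
Step 10: PC=4 exec 'SUB B, 1'. After: A=2 B=9 C=0 D=0 ZF=0 PC=5
Step 11: PC=5 exec 'SUB A, 1'. After: A=1 B=9 C=0 D=0 ZF=0 PC=6
Step 12: PC=6 exec 'JNZ 2'. After: A=1 B=9 C=0 D=0 ZF=0 PC=2
Step 13: PC=2 exec 'ADD B, B'. After: A=1 B=18 C=0 D=0 ZF=0 PC=3
Step 14: PC=3 exec 'SUB B, D'. After: A=1 B=18 C=0 D=0 ZF=0 PC=4
Step 15: PC=4 exec 'SUB B, 1'. After: A=1 B=17 C=0 D=0 ZF=0 PC=5
Step 16: PC=5 exec 'SUB A, 1'. After: A=0 B=17 C=0 D=0 ZF=1 PC=6
Step 17: PC=6 exec 'JNZ 2'. After: A=0 B=17 C=0 D=0 ZF=1 PC=7
Step 18: PC=7 exec 'HALT'. After: A=0 B=17 C=0 D=0 ZF=1 PC=7 HALTED
Total instructions executed: 18

Answer: 18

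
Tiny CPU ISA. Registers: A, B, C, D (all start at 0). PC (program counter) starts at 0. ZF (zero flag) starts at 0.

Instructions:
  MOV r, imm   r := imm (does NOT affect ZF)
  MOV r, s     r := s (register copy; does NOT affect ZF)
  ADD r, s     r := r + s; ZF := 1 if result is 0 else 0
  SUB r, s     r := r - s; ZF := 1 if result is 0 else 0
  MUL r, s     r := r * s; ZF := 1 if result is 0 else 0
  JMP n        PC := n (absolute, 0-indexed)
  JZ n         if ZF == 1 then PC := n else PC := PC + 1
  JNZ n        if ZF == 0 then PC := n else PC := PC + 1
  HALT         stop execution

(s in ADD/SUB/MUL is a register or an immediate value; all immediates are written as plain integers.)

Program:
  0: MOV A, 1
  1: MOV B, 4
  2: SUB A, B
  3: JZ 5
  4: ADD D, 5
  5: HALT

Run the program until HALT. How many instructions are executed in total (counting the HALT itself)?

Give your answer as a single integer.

Step 1: PC=0 exec 'MOV A, 1'. After: A=1 B=0 C=0 D=0 ZF=0 PC=1
Step 2: PC=1 exec 'MOV B, 4'. After: A=1 B=4 C=0 D=0 ZF=0 PC=2
Step 3: PC=2 exec 'SUB A, B'. After: A=-3 B=4 C=0 D=0 ZF=0 PC=3
Step 4: PC=3 exec 'JZ 5'. After: A=-3 B=4 C=0 D=0 ZF=0 PC=4
Step 5: PC=4 exec 'ADD D, 5'. After: A=-3 B=4 C=0 D=5 ZF=0 PC=5
Step 6: PC=5 exec 'HALT'. After: A=-3 B=4 C=0 D=5 ZF=0 PC=5 HALTED
Total instructions executed: 6

Answer: 6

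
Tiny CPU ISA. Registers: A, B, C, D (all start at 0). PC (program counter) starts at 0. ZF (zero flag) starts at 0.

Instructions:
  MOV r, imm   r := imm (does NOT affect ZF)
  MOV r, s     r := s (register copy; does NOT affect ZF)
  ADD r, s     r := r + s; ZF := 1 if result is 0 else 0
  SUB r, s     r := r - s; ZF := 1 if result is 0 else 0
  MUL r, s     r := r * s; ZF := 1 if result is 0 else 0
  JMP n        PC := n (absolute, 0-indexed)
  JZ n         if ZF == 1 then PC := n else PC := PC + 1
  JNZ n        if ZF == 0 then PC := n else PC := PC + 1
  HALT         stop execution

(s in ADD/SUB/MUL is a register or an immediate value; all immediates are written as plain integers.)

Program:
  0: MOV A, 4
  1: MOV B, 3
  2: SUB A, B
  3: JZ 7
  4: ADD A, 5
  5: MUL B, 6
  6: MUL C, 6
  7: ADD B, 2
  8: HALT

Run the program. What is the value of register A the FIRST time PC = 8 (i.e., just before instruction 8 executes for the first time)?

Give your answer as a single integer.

Step 1: PC=0 exec 'MOV A, 4'. After: A=4 B=0 C=0 D=0 ZF=0 PC=1
Step 2: PC=1 exec 'MOV B, 3'. After: A=4 B=3 C=0 D=0 ZF=0 PC=2
Step 3: PC=2 exec 'SUB A, B'. After: A=1 B=3 C=0 D=0 ZF=0 PC=3
Step 4: PC=3 exec 'JZ 7'. After: A=1 B=3 C=0 D=0 ZF=0 PC=4
Step 5: PC=4 exec 'ADD A, 5'. After: A=6 B=3 C=0 D=0 ZF=0 PC=5
Step 6: PC=5 exec 'MUL B, 6'. After: A=6 B=18 C=0 D=0 ZF=0 PC=6
Step 7: PC=6 exec 'MUL C, 6'. After: A=6 B=18 C=0 D=0 ZF=1 PC=7
Step 8: PC=7 exec 'ADD B, 2'. After: A=6 B=20 C=0 D=0 ZF=0 PC=8
First time PC=8: A=6

6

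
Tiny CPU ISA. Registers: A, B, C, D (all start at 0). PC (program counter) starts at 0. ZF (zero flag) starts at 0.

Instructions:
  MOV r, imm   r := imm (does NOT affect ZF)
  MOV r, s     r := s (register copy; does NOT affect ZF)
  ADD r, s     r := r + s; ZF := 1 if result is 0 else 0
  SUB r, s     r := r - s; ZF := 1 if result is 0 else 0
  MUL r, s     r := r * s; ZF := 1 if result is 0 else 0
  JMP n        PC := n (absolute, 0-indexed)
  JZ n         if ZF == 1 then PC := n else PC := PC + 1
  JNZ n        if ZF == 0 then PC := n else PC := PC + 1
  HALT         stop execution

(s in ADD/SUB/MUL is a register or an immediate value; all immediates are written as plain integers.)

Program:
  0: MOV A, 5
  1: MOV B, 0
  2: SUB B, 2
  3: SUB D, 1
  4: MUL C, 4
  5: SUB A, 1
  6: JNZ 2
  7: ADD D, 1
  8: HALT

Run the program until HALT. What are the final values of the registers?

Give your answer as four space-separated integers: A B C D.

Answer: 0 -10 0 -4

Derivation:
Step 1: PC=0 exec 'MOV A, 5'. After: A=5 B=0 C=0 D=0 ZF=0 PC=1
Step 2: PC=1 exec 'MOV B, 0'. After: A=5 B=0 C=0 D=0 ZF=0 PC=2
Step 3: PC=2 exec 'SUB B, 2'. After: A=5 B=-2 C=0 D=0 ZF=0 PC=3
Step 4: PC=3 exec 'SUB D, 1'. After: A=5 B=-2 C=0 D=-1 ZF=0 PC=4
Step 5: PC=4 exec 'MUL C, 4'. After: A=5 B=-2 C=0 D=-1 ZF=1 PC=5
Step 6: PC=5 exec 'SUB A, 1'. After: A=4 B=-2 C=0 D=-1 ZF=0 PC=6
Step 7: PC=6 exec 'JNZ 2'. After: A=4 B=-2 C=0 D=-1 ZF=0 PC=2
Step 8: PC=2 exec 'SUB B, 2'. After: A=4 B=-4 C=0 D=-1 ZF=0 PC=3
Step 9: PC=3 exec 'SUB D, 1'. After: A=4 B=-4 C=0 D=-2 ZF=0 PC=4
Step 10: PC=4 exec 'MUL C, 4'. After: A=4 B=-4 C=0 D=-2 ZF=1 PC=5
Step 11: PC=5 exec 'SUB A, 1'. After: A=3 B=-4 C=0 D=-2 ZF=0 PC=6
Step 12: PC=6 exec 'JNZ 2'. After: A=3 B=-4 C=0 D=-2 ZF=0 PC=2
Step 13: PC=2 exec 'SUB B, 2'. After: A=3 B=-6 C=0 D=-2 ZF=0 PC=3
Step 14: PC=3 exec 'SUB D, 1'. After: A=3 B=-6 C=0 D=-3 ZF=0 PC=4
Step 15: PC=4 exec 'MUL C, 4'. After: A=3 B=-6 C=0 D=-3 ZF=1 PC=5
Step 16: PC=5 exec 'SUB A, 1'. After: A=2 B=-6 C=0 D=-3 ZF=0 PC=6
Step 17: PC=6 exec 'JNZ 2'. After: A=2 B=-6 C=0 D=-3 ZF=0 PC=2
Step 18: PC=2 exec 'SUB B, 2'. After: A=2 B=-8 C=0 D=-3 ZF=0 PC=3
Step 19: PC=3 exec 'SUB D, 1'. After: A=2 B=-8 C=0 D=-4 ZF=0 PC=4
Step 20: PC=4 exec 'MUL C, 4'. After: A=2 B=-8 C=0 D=-4 ZF=1 PC=5
Step 21: PC=5 exec 'SUB A, 1'. After: A=1 B=-8 C=0 D=-4 ZF=0 PC=6
Step 22: PC=6 exec 'JNZ 2'. After: A=1 B=-8 C=0 D=-4 ZF=0 PC=2
Step 23: PC=2 exec 'SUB B, 2'. After: A=1 B=-10 C=0 D=-4 ZF=0 PC=3
Step 24: PC=3 exec 'SUB D, 1'. After: A=1 B=-10 C=0 D=-5 ZF=0 PC=4
Step 25: PC=4 exec 'MUL C, 4'. After: A=1 B=-10 C=0 D=-5 ZF=1 PC=5
Step 26: PC=5 exec 'SUB A, 1'. After: A=0 B=-10 C=0 D=-5 ZF=1 PC=6
Step 27: PC=6 exec 'JNZ 2'. After: A=0 B=-10 C=0 D=-5 ZF=1 PC=7
Step 28: PC=7 exec 'ADD D, 1'. After: A=0 B=-10 C=0 D=-4 ZF=0 PC=8
Step 29: PC=8 exec 'HALT'. After: A=0 B=-10 C=0 D=-4 ZF=0 PC=8 HALTED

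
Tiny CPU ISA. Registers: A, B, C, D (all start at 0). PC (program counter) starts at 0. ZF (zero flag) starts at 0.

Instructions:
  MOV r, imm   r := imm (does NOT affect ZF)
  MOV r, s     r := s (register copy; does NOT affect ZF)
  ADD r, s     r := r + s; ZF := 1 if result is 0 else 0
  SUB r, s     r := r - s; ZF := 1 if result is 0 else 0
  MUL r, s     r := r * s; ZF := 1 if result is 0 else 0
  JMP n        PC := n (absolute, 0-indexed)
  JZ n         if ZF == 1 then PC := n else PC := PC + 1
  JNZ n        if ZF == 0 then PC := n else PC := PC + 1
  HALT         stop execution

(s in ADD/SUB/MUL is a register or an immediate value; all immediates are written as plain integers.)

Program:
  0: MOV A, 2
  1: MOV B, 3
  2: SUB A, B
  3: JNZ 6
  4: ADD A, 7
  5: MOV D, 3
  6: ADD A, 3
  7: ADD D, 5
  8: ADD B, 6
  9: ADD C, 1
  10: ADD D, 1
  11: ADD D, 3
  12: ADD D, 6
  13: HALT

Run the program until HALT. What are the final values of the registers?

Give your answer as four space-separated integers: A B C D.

Step 1: PC=0 exec 'MOV A, 2'. After: A=2 B=0 C=0 D=0 ZF=0 PC=1
Step 2: PC=1 exec 'MOV B, 3'. After: A=2 B=3 C=0 D=0 ZF=0 PC=2
Step 3: PC=2 exec 'SUB A, B'. After: A=-1 B=3 C=0 D=0 ZF=0 PC=3
Step 4: PC=3 exec 'JNZ 6'. After: A=-1 B=3 C=0 D=0 ZF=0 PC=6
Step 5: PC=6 exec 'ADD A, 3'. After: A=2 B=3 C=0 D=0 ZF=0 PC=7
Step 6: PC=7 exec 'ADD D, 5'. After: A=2 B=3 C=0 D=5 ZF=0 PC=8
Step 7: PC=8 exec 'ADD B, 6'. After: A=2 B=9 C=0 D=5 ZF=0 PC=9
Step 8: PC=9 exec 'ADD C, 1'. After: A=2 B=9 C=1 D=5 ZF=0 PC=10
Step 9: PC=10 exec 'ADD D, 1'. After: A=2 B=9 C=1 D=6 ZF=0 PC=11
Step 10: PC=11 exec 'ADD D, 3'. After: A=2 B=9 C=1 D=9 ZF=0 PC=12
Step 11: PC=12 exec 'ADD D, 6'. After: A=2 B=9 C=1 D=15 ZF=0 PC=13
Step 12: PC=13 exec 'HALT'. After: A=2 B=9 C=1 D=15 ZF=0 PC=13 HALTED

Answer: 2 9 1 15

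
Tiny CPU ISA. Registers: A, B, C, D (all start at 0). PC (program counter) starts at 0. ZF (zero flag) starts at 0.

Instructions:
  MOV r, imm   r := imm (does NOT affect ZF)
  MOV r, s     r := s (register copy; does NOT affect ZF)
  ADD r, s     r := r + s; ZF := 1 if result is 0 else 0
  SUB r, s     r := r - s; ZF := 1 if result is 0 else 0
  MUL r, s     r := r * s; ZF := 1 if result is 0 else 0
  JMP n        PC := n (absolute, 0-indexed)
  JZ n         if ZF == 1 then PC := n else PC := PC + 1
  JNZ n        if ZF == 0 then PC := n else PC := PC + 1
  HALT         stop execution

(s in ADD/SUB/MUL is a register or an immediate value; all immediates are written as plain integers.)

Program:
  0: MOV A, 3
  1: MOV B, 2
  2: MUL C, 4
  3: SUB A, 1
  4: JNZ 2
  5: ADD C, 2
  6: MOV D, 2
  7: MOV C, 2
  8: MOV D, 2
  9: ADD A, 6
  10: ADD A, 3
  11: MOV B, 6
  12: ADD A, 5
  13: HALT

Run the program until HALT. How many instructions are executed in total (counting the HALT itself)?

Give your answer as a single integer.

Step 1: PC=0 exec 'MOV A, 3'. After: A=3 B=0 C=0 D=0 ZF=0 PC=1
Step 2: PC=1 exec 'MOV B, 2'. After: A=3 B=2 C=0 D=0 ZF=0 PC=2
Step 3: PC=2 exec 'MUL C, 4'. After: A=3 B=2 C=0 D=0 ZF=1 PC=3
Step 4: PC=3 exec 'SUB A, 1'. After: A=2 B=2 C=0 D=0 ZF=0 PC=4
Step 5: PC=4 exec 'JNZ 2'. After: A=2 B=2 C=0 D=0 ZF=0 PC=2
Step 6: PC=2 exec 'MUL C, 4'. After: A=2 B=2 C=0 D=0 ZF=1 PC=3
Step 7: PC=3 exec 'SUB A, 1'. After: A=1 B=2 C=0 D=0 ZF=0 PC=4
Step 8: PC=4 exec 'JNZ 2'. After: A=1 B=2 C=0 D=0 ZF=0 PC=2
Step 9: PC=2 exec 'MUL C, 4'. After: A=1 B=2 C=0 D=0 ZF=1 PC=3
Step 10: PC=3 exec 'SUB A, 1'. After: A=0 B=2 C=0 D=0 ZF=1 PC=4
Step 11: PC=4 exec 'JNZ 2'. After: A=0 B=2 C=0 D=0 ZF=1 PC=5
Step 12: PC=5 exec 'ADD C, 2'. After: A=0 B=2 C=2 D=0 ZF=0 PC=6
Step 13: PC=6 exec 'MOV D, 2'. After: A=0 B=2 C=2 D=2 ZF=0 PC=7
Step 14: PC=7 exec 'MOV C, 2'. After: A=0 B=2 C=2 D=2 ZF=0 PC=8
Step 15: PC=8 exec 'MOV D, 2'. After: A=0 B=2 C=2 D=2 ZF=0 PC=9
Step 16: PC=9 exec 'ADD A, 6'. After: A=6 B=2 C=2 D=2 ZF=0 PC=10
Step 17: PC=10 exec 'ADD A, 3'. After: A=9 B=2 C=2 D=2 ZF=0 PC=11
Step 18: PC=11 exec 'MOV B, 6'. After: A=9 B=6 C=2 D=2 ZF=0 PC=12
Step 19: PC=12 exec 'ADD A, 5'. After: A=14 B=6 C=2 D=2 ZF=0 PC=13
Step 20: PC=13 exec 'HALT'. After: A=14 B=6 C=2 D=2 ZF=0 PC=13 HALTED
Total instructions executed: 20

Answer: 20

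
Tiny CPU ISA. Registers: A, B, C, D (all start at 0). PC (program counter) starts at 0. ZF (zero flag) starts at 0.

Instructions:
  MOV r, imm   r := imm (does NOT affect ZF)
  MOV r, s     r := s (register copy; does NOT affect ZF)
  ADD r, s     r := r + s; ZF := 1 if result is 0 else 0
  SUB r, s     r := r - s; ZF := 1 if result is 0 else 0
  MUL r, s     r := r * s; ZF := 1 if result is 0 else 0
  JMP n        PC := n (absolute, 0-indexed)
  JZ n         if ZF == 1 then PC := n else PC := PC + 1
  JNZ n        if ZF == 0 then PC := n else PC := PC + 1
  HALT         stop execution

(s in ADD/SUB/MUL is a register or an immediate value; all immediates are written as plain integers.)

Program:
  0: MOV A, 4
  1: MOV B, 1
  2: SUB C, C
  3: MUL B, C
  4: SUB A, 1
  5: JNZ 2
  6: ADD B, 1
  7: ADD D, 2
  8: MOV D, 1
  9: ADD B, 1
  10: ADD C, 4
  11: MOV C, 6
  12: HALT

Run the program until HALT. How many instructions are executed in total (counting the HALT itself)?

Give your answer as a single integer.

Answer: 25

Derivation:
Step 1: PC=0 exec 'MOV A, 4'. After: A=4 B=0 C=0 D=0 ZF=0 PC=1
Step 2: PC=1 exec 'MOV B, 1'. After: A=4 B=1 C=0 D=0 ZF=0 PC=2
Step 3: PC=2 exec 'SUB C, C'. After: A=4 B=1 C=0 D=0 ZF=1 PC=3
Step 4: PC=3 exec 'MUL B, C'. After: A=4 B=0 C=0 D=0 ZF=1 PC=4
Step 5: PC=4 exec 'SUB A, 1'. After: A=3 B=0 C=0 D=0 ZF=0 PC=5
Step 6: PC=5 exec 'JNZ 2'. After: A=3 B=0 C=0 D=0 ZF=0 PC=2
Step 7: PC=2 exec 'SUB C, C'. After: A=3 B=0 C=0 D=0 ZF=1 PC=3
Step 8: PC=3 exec 'MUL B, C'. After: A=3 B=0 C=0 D=0 ZF=1 PC=4
Step 9: PC=4 exec 'SUB A, 1'. After: A=2 B=0 C=0 D=0 ZF=0 PC=5
Step 10: PC=5 exec 'JNZ 2'. After: A=2 B=0 C=0 D=0 ZF=0 PC=2
Step 11: PC=2 exec 'SUB C, C'. After: A=2 B=0 C=0 D=0 ZF=1 PC=3
Step 12: PC=3 exec 'MUL B, C'. After: A=2 B=0 C=0 D=0 ZF=1 PC=4
Step 13: PC=4 exec 'SUB A, 1'. After: A=1 B=0 C=0 D=0 ZF=0 PC=5
Step 14: PC=5 exec 'JNZ 2'. After: A=1 B=0 C=0 D=0 ZF=0 PC=2
Step 15: PC=2 exec 'SUB C, C'. After: A=1 B=0 C=0 D=0 ZF=1 PC=3
Step 16: PC=3 exec 'MUL B, C'. After: A=1 B=0 C=0 D=0 ZF=1 PC=4
Step 17: PC=4 exec 'SUB A, 1'. After: A=0 B=0 C=0 D=0 ZF=1 PC=5
Step 18: PC=5 exec 'JNZ 2'. After: A=0 B=0 C=0 D=0 ZF=1 PC=6
Step 19: PC=6 exec 'ADD B, 1'. After: A=0 B=1 C=0 D=0 ZF=0 PC=7
Step 20: PC=7 exec 'ADD D, 2'. After: A=0 B=1 C=0 D=2 ZF=0 PC=8
Step 21: PC=8 exec 'MOV D, 1'. After: A=0 B=1 C=0 D=1 ZF=0 PC=9
Step 22: PC=9 exec 'ADD B, 1'. After: A=0 B=2 C=0 D=1 ZF=0 PC=10
Step 23: PC=10 exec 'ADD C, 4'. After: A=0 B=2 C=4 D=1 ZF=0 PC=11
Step 24: PC=11 exec 'MOV C, 6'. After: A=0 B=2 C=6 D=1 ZF=0 PC=12
Step 25: PC=12 exec 'HALT'. After: A=0 B=2 C=6 D=1 ZF=0 PC=12 HALTED
Total instructions executed: 25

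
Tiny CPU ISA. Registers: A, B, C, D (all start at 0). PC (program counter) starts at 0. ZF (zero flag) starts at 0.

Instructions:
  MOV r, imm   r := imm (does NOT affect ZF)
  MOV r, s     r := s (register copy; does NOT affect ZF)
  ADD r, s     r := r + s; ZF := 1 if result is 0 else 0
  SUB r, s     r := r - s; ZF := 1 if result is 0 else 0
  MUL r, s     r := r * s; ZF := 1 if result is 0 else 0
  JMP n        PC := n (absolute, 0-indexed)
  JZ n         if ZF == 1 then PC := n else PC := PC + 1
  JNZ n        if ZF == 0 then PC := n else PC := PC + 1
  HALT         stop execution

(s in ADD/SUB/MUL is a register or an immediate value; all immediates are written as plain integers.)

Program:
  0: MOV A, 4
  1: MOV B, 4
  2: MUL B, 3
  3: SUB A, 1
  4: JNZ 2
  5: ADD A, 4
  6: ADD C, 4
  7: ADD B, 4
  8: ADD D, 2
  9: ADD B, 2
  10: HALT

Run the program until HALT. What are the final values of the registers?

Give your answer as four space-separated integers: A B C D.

Answer: 4 330 4 2

Derivation:
Step 1: PC=0 exec 'MOV A, 4'. After: A=4 B=0 C=0 D=0 ZF=0 PC=1
Step 2: PC=1 exec 'MOV B, 4'. After: A=4 B=4 C=0 D=0 ZF=0 PC=2
Step 3: PC=2 exec 'MUL B, 3'. After: A=4 B=12 C=0 D=0 ZF=0 PC=3
Step 4: PC=3 exec 'SUB A, 1'. After: A=3 B=12 C=0 D=0 ZF=0 PC=4
Step 5: PC=4 exec 'JNZ 2'. After: A=3 B=12 C=0 D=0 ZF=0 PC=2
Step 6: PC=2 exec 'MUL B, 3'. After: A=3 B=36 C=0 D=0 ZF=0 PC=3
Step 7: PC=3 exec 'SUB A, 1'. After: A=2 B=36 C=0 D=0 ZF=0 PC=4
Step 8: PC=4 exec 'JNZ 2'. After: A=2 B=36 C=0 D=0 ZF=0 PC=2
Step 9: PC=2 exec 'MUL B, 3'. After: A=2 B=108 C=0 D=0 ZF=0 PC=3
Step 10: PC=3 exec 'SUB A, 1'. After: A=1 B=108 C=0 D=0 ZF=0 PC=4
Step 11: PC=4 exec 'JNZ 2'. After: A=1 B=108 C=0 D=0 ZF=0 PC=2
Step 12: PC=2 exec 'MUL B, 3'. After: A=1 B=324 C=0 D=0 ZF=0 PC=3
Step 13: PC=3 exec 'SUB A, 1'. After: A=0 B=324 C=0 D=0 ZF=1 PC=4
Step 14: PC=4 exec 'JNZ 2'. After: A=0 B=324 C=0 D=0 ZF=1 PC=5
Step 15: PC=5 exec 'ADD A, 4'. After: A=4 B=324 C=0 D=0 ZF=0 PC=6
Step 16: PC=6 exec 'ADD C, 4'. After: A=4 B=324 C=4 D=0 ZF=0 PC=7
Step 17: PC=7 exec 'ADD B, 4'. After: A=4 B=328 C=4 D=0 ZF=0 PC=8
Step 18: PC=8 exec 'ADD D, 2'. After: A=4 B=328 C=4 D=2 ZF=0 PC=9
Step 19: PC=9 exec 'ADD B, 2'. After: A=4 B=330 C=4 D=2 ZF=0 PC=10
Step 20: PC=10 exec 'HALT'. After: A=4 B=330 C=4 D=2 ZF=0 PC=10 HALTED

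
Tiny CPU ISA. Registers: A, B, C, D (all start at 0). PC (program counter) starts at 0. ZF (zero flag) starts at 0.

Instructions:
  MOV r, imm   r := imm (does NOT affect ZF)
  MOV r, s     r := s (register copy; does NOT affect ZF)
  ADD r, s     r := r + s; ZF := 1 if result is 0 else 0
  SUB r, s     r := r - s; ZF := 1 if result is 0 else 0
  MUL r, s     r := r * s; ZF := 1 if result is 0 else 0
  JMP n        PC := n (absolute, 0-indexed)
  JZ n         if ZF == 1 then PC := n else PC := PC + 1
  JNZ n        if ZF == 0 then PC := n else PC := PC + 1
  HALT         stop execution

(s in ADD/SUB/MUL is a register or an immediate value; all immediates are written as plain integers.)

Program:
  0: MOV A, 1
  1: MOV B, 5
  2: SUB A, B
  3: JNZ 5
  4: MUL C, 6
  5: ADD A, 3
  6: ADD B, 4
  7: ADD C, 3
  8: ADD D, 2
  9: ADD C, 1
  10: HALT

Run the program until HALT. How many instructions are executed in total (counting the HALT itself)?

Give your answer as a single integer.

Step 1: PC=0 exec 'MOV A, 1'. After: A=1 B=0 C=0 D=0 ZF=0 PC=1
Step 2: PC=1 exec 'MOV B, 5'. After: A=1 B=5 C=0 D=0 ZF=0 PC=2
Step 3: PC=2 exec 'SUB A, B'. After: A=-4 B=5 C=0 D=0 ZF=0 PC=3
Step 4: PC=3 exec 'JNZ 5'. After: A=-4 B=5 C=0 D=0 ZF=0 PC=5
Step 5: PC=5 exec 'ADD A, 3'. After: A=-1 B=5 C=0 D=0 ZF=0 PC=6
Step 6: PC=6 exec 'ADD B, 4'. After: A=-1 B=9 C=0 D=0 ZF=0 PC=7
Step 7: PC=7 exec 'ADD C, 3'. After: A=-1 B=9 C=3 D=0 ZF=0 PC=8
Step 8: PC=8 exec 'ADD D, 2'. After: A=-1 B=9 C=3 D=2 ZF=0 PC=9
Step 9: PC=9 exec 'ADD C, 1'. After: A=-1 B=9 C=4 D=2 ZF=0 PC=10
Step 10: PC=10 exec 'HALT'. After: A=-1 B=9 C=4 D=2 ZF=0 PC=10 HALTED
Total instructions executed: 10

Answer: 10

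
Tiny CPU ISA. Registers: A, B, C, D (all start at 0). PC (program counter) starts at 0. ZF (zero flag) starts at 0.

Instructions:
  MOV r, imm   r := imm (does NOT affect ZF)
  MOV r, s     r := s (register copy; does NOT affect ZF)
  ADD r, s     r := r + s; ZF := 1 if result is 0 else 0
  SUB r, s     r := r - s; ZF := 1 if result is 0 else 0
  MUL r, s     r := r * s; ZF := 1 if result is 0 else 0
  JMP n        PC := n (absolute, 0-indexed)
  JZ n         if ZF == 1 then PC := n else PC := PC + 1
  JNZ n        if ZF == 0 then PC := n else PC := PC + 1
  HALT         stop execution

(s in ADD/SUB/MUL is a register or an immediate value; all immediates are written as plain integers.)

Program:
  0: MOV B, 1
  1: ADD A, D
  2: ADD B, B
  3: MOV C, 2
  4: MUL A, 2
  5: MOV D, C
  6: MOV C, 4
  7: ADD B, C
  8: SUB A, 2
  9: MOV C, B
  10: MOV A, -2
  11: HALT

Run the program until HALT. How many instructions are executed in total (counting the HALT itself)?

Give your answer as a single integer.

Step 1: PC=0 exec 'MOV B, 1'. After: A=0 B=1 C=0 D=0 ZF=0 PC=1
Step 2: PC=1 exec 'ADD A, D'. After: A=0 B=1 C=0 D=0 ZF=1 PC=2
Step 3: PC=2 exec 'ADD B, B'. After: A=0 B=2 C=0 D=0 ZF=0 PC=3
Step 4: PC=3 exec 'MOV C, 2'. After: A=0 B=2 C=2 D=0 ZF=0 PC=4
Step 5: PC=4 exec 'MUL A, 2'. After: A=0 B=2 C=2 D=0 ZF=1 PC=5
Step 6: PC=5 exec 'MOV D, C'. After: A=0 B=2 C=2 D=2 ZF=1 PC=6
Step 7: PC=6 exec 'MOV C, 4'. After: A=0 B=2 C=4 D=2 ZF=1 PC=7
Step 8: PC=7 exec 'ADD B, C'. After: A=0 B=6 C=4 D=2 ZF=0 PC=8
Step 9: PC=8 exec 'SUB A, 2'. After: A=-2 B=6 C=4 D=2 ZF=0 PC=9
Step 10: PC=9 exec 'MOV C, B'. After: A=-2 B=6 C=6 D=2 ZF=0 PC=10
Step 11: PC=10 exec 'MOV A, -2'. After: A=-2 B=6 C=6 D=2 ZF=0 PC=11
Step 12: PC=11 exec 'HALT'. After: A=-2 B=6 C=6 D=2 ZF=0 PC=11 HALTED
Total instructions executed: 12

Answer: 12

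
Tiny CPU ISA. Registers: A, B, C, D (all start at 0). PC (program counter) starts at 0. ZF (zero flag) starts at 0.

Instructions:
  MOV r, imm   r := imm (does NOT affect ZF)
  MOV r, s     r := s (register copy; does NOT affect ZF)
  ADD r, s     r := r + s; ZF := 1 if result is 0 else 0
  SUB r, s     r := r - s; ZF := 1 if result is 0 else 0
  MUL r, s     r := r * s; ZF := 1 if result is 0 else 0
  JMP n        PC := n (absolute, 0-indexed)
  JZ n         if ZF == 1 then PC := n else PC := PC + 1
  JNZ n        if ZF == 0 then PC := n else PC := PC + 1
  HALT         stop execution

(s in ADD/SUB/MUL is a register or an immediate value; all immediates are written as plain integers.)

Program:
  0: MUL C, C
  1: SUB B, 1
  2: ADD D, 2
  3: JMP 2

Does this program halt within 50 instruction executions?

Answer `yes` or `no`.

Step 1: PC=0 exec 'MUL C, C'. After: A=0 B=0 C=0 D=0 ZF=1 PC=1
Step 2: PC=1 exec 'SUB B, 1'. After: A=0 B=-1 C=0 D=0 ZF=0 PC=2
Step 3: PC=2 exec 'ADD D, 2'. After: A=0 B=-1 C=0 D=2 ZF=0 PC=3
Step 4: PC=3 exec 'JMP 2'. After: A=0 B=-1 C=0 D=2 ZF=0 PC=2
Step 5: PC=2 exec 'ADD D, 2'. After: A=0 B=-1 C=0 D=4 ZF=0 PC=3
Step 6: PC=3 exec 'JMP 2'. After: A=0 B=-1 C=0 D=4 ZF=0 PC=2
Step 7: PC=2 exec 'ADD D, 2'. After: A=0 B=-1 C=0 D=6 ZF=0 PC=3
Step 8: PC=3 exec 'JMP 2'. After: A=0 B=-1 C=0 D=6 ZF=0 PC=2
Step 9: PC=2 exec 'ADD D, 2'. After: A=0 B=-1 C=0 D=8 ZF=0 PC=3
Step 10: PC=3 exec 'JMP 2'. After: A=0 B=-1 C=0 D=8 ZF=0 PC=2
Step 11: PC=2 exec 'ADD D, 2'. After: A=0 B=-1 C=0 D=10 ZF=0 PC=3
Step 12: PC=3 exec 'JMP 2'. After: A=0 B=-1 C=0 D=10 ZF=0 PC=2
Step 13: PC=2 exec 'ADD D, 2'. After: A=0 B=-1 C=0 D=12 ZF=0 PC=3
Step 14: PC=3 exec 'JMP 2'. After: A=0 B=-1 C=0 D=12 ZF=0 PC=2
Step 15: PC=2 exec 'ADD D, 2'. After: A=0 B=-1 C=0 D=14 ZF=0 PC=3
After 50 steps: not halted. PC revisits the same instructions with no path to HALT; will never halt.

Answer: no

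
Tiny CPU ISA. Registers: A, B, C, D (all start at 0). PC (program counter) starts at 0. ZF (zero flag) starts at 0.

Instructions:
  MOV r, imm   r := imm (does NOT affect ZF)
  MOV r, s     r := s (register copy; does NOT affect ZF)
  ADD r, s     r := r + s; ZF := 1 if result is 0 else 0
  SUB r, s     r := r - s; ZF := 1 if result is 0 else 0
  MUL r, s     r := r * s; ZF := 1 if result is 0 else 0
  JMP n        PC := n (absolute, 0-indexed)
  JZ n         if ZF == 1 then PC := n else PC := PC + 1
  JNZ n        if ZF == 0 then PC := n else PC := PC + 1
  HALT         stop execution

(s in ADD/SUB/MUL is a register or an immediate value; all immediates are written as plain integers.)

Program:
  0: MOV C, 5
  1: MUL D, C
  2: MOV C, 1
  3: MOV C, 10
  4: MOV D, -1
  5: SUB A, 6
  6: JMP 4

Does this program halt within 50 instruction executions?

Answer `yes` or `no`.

Step 1: PC=0 exec 'MOV C, 5'. After: A=0 B=0 C=5 D=0 ZF=0 PC=1
Step 2: PC=1 exec 'MUL D, C'. After: A=0 B=0 C=5 D=0 ZF=1 PC=2
Step 3: PC=2 exec 'MOV C, 1'. After: A=0 B=0 C=1 D=0 ZF=1 PC=3
Step 4: PC=3 exec 'MOV C, 10'. After: A=0 B=0 C=10 D=0 ZF=1 PC=4
Step 5: PC=4 exec 'MOV D, -1'. After: A=0 B=0 C=10 D=-1 ZF=1 PC=5
Step 6: PC=5 exec 'SUB A, 6'. After: A=-6 B=0 C=10 D=-1 ZF=0 PC=6
Step 7: PC=6 exec 'JMP 4'. After: A=-6 B=0 C=10 D=-1 ZF=0 PC=4
Step 8: PC=4 exec 'MOV D, -1'. After: A=-6 B=0 C=10 D=-1 ZF=0 PC=5
Step 9: PC=5 exec 'SUB A, 6'. After: A=-12 B=0 C=10 D=-1 ZF=0 PC=6
Step 10: PC=6 exec 'JMP 4'. After: A=-12 B=0 C=10 D=-1 ZF=0 PC=4
Step 11: PC=4 exec 'MOV D, -1'. After: A=-12 B=0 C=10 D=-1 ZF=0 PC=5
Step 12: PC=5 exec 'SUB A, 6'. After: A=-18 B=0 C=10 D=-1 ZF=0 PC=6
Step 13: PC=6 exec 'JMP 4'. After: A=-18 B=0 C=10 D=-1 ZF=0 PC=4
Step 14: PC=4 exec 'MOV D, -1'. After: A=-18 B=0 C=10 D=-1 ZF=0 PC=5
Step 15: PC=5 exec 'SUB A, 6'. After: A=-24 B=0 C=10 D=-1 ZF=0 PC=6
After 50 steps: not halted. PC revisits the same instructions with no path to HALT; will never halt.

Answer: no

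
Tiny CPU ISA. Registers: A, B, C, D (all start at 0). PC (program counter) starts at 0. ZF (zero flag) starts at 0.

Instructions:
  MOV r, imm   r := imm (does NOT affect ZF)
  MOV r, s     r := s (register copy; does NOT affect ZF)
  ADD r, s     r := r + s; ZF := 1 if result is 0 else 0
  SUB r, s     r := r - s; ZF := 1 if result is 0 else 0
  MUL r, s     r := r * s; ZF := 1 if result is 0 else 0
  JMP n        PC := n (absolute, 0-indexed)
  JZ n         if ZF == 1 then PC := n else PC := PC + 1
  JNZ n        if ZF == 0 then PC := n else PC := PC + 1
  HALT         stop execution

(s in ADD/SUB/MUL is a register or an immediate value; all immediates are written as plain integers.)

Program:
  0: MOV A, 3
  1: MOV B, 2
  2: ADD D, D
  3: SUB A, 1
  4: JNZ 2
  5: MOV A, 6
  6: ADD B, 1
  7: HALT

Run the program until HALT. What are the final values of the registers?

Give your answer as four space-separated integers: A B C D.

Step 1: PC=0 exec 'MOV A, 3'. After: A=3 B=0 C=0 D=0 ZF=0 PC=1
Step 2: PC=1 exec 'MOV B, 2'. After: A=3 B=2 C=0 D=0 ZF=0 PC=2
Step 3: PC=2 exec 'ADD D, D'. After: A=3 B=2 C=0 D=0 ZF=1 PC=3
Step 4: PC=3 exec 'SUB A, 1'. After: A=2 B=2 C=0 D=0 ZF=0 PC=4
Step 5: PC=4 exec 'JNZ 2'. After: A=2 B=2 C=0 D=0 ZF=0 PC=2
Step 6: PC=2 exec 'ADD D, D'. After: A=2 B=2 C=0 D=0 ZF=1 PC=3
Step 7: PC=3 exec 'SUB A, 1'. After: A=1 B=2 C=0 D=0 ZF=0 PC=4
Step 8: PC=4 exec 'JNZ 2'. After: A=1 B=2 C=0 D=0 ZF=0 PC=2
Step 9: PC=2 exec 'ADD D, D'. After: A=1 B=2 C=0 D=0 ZF=1 PC=3
Step 10: PC=3 exec 'SUB A, 1'. After: A=0 B=2 C=0 D=0 ZF=1 PC=4
Step 11: PC=4 exec 'JNZ 2'. After: A=0 B=2 C=0 D=0 ZF=1 PC=5
Step 12: PC=5 exec 'MOV A, 6'. After: A=6 B=2 C=0 D=0 ZF=1 PC=6
Step 13: PC=6 exec 'ADD B, 1'. After: A=6 B=3 C=0 D=0 ZF=0 PC=7
Step 14: PC=7 exec 'HALT'. After: A=6 B=3 C=0 D=0 ZF=0 PC=7 HALTED

Answer: 6 3 0 0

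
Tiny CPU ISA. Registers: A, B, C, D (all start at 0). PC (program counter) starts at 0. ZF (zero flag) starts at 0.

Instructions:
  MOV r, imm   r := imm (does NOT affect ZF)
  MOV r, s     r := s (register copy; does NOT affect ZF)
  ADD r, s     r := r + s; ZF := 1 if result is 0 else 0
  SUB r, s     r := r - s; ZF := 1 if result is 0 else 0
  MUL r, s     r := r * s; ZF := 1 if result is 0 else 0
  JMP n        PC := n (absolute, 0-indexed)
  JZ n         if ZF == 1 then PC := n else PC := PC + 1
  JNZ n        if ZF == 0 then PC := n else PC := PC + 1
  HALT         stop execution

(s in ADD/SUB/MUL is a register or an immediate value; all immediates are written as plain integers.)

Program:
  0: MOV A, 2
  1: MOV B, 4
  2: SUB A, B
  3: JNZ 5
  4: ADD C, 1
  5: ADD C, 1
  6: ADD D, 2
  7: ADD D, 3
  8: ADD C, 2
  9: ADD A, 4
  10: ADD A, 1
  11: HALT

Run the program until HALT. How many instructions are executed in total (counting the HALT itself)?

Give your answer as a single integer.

Answer: 11

Derivation:
Step 1: PC=0 exec 'MOV A, 2'. After: A=2 B=0 C=0 D=0 ZF=0 PC=1
Step 2: PC=1 exec 'MOV B, 4'. After: A=2 B=4 C=0 D=0 ZF=0 PC=2
Step 3: PC=2 exec 'SUB A, B'. After: A=-2 B=4 C=0 D=0 ZF=0 PC=3
Step 4: PC=3 exec 'JNZ 5'. After: A=-2 B=4 C=0 D=0 ZF=0 PC=5
Step 5: PC=5 exec 'ADD C, 1'. After: A=-2 B=4 C=1 D=0 ZF=0 PC=6
Step 6: PC=6 exec 'ADD D, 2'. After: A=-2 B=4 C=1 D=2 ZF=0 PC=7
Step 7: PC=7 exec 'ADD D, 3'. After: A=-2 B=4 C=1 D=5 ZF=0 PC=8
Step 8: PC=8 exec 'ADD C, 2'. After: A=-2 B=4 C=3 D=5 ZF=0 PC=9
Step 9: PC=9 exec 'ADD A, 4'. After: A=2 B=4 C=3 D=5 ZF=0 PC=10
Step 10: PC=10 exec 'ADD A, 1'. After: A=3 B=4 C=3 D=5 ZF=0 PC=11
Step 11: PC=11 exec 'HALT'. After: A=3 B=4 C=3 D=5 ZF=0 PC=11 HALTED
Total instructions executed: 11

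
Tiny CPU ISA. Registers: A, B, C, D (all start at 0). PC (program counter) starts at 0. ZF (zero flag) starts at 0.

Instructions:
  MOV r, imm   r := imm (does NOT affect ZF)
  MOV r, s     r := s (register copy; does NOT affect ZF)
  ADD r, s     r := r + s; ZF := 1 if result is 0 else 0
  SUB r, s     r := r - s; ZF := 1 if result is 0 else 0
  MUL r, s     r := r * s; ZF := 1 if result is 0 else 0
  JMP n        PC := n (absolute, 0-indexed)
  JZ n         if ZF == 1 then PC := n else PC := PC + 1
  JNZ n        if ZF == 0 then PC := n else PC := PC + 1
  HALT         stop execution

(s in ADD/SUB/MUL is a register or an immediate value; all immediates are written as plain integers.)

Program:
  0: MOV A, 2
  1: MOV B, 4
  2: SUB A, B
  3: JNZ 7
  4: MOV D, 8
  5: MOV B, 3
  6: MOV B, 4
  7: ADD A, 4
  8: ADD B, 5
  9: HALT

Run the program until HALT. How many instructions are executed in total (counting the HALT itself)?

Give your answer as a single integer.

Step 1: PC=0 exec 'MOV A, 2'. After: A=2 B=0 C=0 D=0 ZF=0 PC=1
Step 2: PC=1 exec 'MOV B, 4'. After: A=2 B=4 C=0 D=0 ZF=0 PC=2
Step 3: PC=2 exec 'SUB A, B'. After: A=-2 B=4 C=0 D=0 ZF=0 PC=3
Step 4: PC=3 exec 'JNZ 7'. After: A=-2 B=4 C=0 D=0 ZF=0 PC=7
Step 5: PC=7 exec 'ADD A, 4'. After: A=2 B=4 C=0 D=0 ZF=0 PC=8
Step 6: PC=8 exec 'ADD B, 5'. After: A=2 B=9 C=0 D=0 ZF=0 PC=9
Step 7: PC=9 exec 'HALT'. After: A=2 B=9 C=0 D=0 ZF=0 PC=9 HALTED
Total instructions executed: 7

Answer: 7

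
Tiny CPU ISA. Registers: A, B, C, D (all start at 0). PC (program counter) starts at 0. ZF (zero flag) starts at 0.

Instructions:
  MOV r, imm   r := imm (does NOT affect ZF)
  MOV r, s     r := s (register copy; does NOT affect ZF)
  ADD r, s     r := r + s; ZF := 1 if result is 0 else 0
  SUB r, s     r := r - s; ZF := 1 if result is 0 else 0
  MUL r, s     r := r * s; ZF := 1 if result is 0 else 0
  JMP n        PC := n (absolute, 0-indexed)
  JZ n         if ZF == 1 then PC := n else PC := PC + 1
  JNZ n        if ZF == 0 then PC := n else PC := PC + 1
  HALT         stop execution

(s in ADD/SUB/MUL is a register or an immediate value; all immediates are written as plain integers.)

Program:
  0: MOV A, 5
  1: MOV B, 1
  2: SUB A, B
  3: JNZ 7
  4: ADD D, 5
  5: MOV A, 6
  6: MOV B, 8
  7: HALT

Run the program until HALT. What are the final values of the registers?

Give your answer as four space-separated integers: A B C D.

Step 1: PC=0 exec 'MOV A, 5'. After: A=5 B=0 C=0 D=0 ZF=0 PC=1
Step 2: PC=1 exec 'MOV B, 1'. After: A=5 B=1 C=0 D=0 ZF=0 PC=2
Step 3: PC=2 exec 'SUB A, B'. After: A=4 B=1 C=0 D=0 ZF=0 PC=3
Step 4: PC=3 exec 'JNZ 7'. After: A=4 B=1 C=0 D=0 ZF=0 PC=7
Step 5: PC=7 exec 'HALT'. After: A=4 B=1 C=0 D=0 ZF=0 PC=7 HALTED

Answer: 4 1 0 0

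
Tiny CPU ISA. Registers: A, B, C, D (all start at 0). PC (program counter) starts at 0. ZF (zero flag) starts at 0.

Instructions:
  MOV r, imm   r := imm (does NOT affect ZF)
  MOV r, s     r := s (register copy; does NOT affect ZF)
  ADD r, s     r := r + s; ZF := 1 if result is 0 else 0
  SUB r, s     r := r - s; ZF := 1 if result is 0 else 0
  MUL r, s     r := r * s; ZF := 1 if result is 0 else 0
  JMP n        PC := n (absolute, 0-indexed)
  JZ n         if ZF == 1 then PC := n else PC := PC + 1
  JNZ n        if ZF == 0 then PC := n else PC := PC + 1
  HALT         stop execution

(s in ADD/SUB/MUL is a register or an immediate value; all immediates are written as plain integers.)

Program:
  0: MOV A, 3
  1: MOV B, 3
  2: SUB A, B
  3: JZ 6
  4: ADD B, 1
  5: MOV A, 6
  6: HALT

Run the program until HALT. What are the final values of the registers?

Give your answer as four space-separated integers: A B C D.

Answer: 0 3 0 0

Derivation:
Step 1: PC=0 exec 'MOV A, 3'. After: A=3 B=0 C=0 D=0 ZF=0 PC=1
Step 2: PC=1 exec 'MOV B, 3'. After: A=3 B=3 C=0 D=0 ZF=0 PC=2
Step 3: PC=2 exec 'SUB A, B'. After: A=0 B=3 C=0 D=0 ZF=1 PC=3
Step 4: PC=3 exec 'JZ 6'. After: A=0 B=3 C=0 D=0 ZF=1 PC=6
Step 5: PC=6 exec 'HALT'. After: A=0 B=3 C=0 D=0 ZF=1 PC=6 HALTED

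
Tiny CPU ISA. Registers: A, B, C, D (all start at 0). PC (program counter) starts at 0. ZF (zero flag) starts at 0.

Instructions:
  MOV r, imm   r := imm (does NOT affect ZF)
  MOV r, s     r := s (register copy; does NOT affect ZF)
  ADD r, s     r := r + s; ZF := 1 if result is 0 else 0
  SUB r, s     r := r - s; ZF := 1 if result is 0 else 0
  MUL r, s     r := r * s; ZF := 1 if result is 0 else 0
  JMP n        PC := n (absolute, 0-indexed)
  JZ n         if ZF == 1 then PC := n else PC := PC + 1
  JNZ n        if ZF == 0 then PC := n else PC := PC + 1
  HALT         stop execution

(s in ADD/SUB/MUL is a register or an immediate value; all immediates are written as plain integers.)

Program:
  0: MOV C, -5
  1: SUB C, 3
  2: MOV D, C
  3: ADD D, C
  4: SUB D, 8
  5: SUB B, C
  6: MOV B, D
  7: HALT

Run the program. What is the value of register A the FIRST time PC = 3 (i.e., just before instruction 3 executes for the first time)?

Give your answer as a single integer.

Step 1: PC=0 exec 'MOV C, -5'. After: A=0 B=0 C=-5 D=0 ZF=0 PC=1
Step 2: PC=1 exec 'SUB C, 3'. After: A=0 B=0 C=-8 D=0 ZF=0 PC=2
Step 3: PC=2 exec 'MOV D, C'. After: A=0 B=0 C=-8 D=-8 ZF=0 PC=3
First time PC=3: A=0

0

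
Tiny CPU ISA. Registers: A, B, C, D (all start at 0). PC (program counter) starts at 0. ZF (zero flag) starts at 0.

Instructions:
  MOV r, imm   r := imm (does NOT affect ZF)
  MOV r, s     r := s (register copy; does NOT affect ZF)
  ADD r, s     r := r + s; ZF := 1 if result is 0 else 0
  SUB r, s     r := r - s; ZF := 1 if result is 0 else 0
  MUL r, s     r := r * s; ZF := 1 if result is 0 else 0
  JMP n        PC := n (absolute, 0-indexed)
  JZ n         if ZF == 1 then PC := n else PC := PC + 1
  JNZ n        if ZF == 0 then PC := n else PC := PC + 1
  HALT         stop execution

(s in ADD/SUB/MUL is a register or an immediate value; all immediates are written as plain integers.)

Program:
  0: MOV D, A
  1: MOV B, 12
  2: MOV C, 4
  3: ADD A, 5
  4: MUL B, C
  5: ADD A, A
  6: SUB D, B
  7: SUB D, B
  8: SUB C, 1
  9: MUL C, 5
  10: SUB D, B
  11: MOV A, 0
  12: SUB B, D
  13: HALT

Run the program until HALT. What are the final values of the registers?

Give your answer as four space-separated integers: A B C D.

Step 1: PC=0 exec 'MOV D, A'. After: A=0 B=0 C=0 D=0 ZF=0 PC=1
Step 2: PC=1 exec 'MOV B, 12'. After: A=0 B=12 C=0 D=0 ZF=0 PC=2
Step 3: PC=2 exec 'MOV C, 4'. After: A=0 B=12 C=4 D=0 ZF=0 PC=3
Step 4: PC=3 exec 'ADD A, 5'. After: A=5 B=12 C=4 D=0 ZF=0 PC=4
Step 5: PC=4 exec 'MUL B, C'. After: A=5 B=48 C=4 D=0 ZF=0 PC=5
Step 6: PC=5 exec 'ADD A, A'. After: A=10 B=48 C=4 D=0 ZF=0 PC=6
Step 7: PC=6 exec 'SUB D, B'. After: A=10 B=48 C=4 D=-48 ZF=0 PC=7
Step 8: PC=7 exec 'SUB D, B'. After: A=10 B=48 C=4 D=-96 ZF=0 PC=8
Step 9: PC=8 exec 'SUB C, 1'. After: A=10 B=48 C=3 D=-96 ZF=0 PC=9
Step 10: PC=9 exec 'MUL C, 5'. After: A=10 B=48 C=15 D=-96 ZF=0 PC=10
Step 11: PC=10 exec 'SUB D, B'. After: A=10 B=48 C=15 D=-144 ZF=0 PC=11
Step 12: PC=11 exec 'MOV A, 0'. After: A=0 B=48 C=15 D=-144 ZF=0 PC=12
Step 13: PC=12 exec 'SUB B, D'. After: A=0 B=192 C=15 D=-144 ZF=0 PC=13
Step 14: PC=13 exec 'HALT'. After: A=0 B=192 C=15 D=-144 ZF=0 PC=13 HALTED

Answer: 0 192 15 -144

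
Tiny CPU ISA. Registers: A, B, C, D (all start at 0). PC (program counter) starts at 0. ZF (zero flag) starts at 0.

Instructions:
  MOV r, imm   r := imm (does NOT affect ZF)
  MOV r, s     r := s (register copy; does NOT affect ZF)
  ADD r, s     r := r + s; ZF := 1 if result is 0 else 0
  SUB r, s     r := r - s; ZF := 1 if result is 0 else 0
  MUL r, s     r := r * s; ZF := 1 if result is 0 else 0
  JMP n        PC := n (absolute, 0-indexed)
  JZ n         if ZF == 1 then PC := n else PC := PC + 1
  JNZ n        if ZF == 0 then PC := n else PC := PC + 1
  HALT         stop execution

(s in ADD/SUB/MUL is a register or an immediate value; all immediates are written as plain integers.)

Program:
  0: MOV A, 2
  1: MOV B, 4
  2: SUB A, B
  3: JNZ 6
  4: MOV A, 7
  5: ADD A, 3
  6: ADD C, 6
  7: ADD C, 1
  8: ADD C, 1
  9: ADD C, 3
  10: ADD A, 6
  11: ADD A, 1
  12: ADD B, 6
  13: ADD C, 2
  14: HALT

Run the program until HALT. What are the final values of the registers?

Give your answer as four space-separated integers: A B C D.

Step 1: PC=0 exec 'MOV A, 2'. After: A=2 B=0 C=0 D=0 ZF=0 PC=1
Step 2: PC=1 exec 'MOV B, 4'. After: A=2 B=4 C=0 D=0 ZF=0 PC=2
Step 3: PC=2 exec 'SUB A, B'. After: A=-2 B=4 C=0 D=0 ZF=0 PC=3
Step 4: PC=3 exec 'JNZ 6'. After: A=-2 B=4 C=0 D=0 ZF=0 PC=6
Step 5: PC=6 exec 'ADD C, 6'. After: A=-2 B=4 C=6 D=0 ZF=0 PC=7
Step 6: PC=7 exec 'ADD C, 1'. After: A=-2 B=4 C=7 D=0 ZF=0 PC=8
Step 7: PC=8 exec 'ADD C, 1'. After: A=-2 B=4 C=8 D=0 ZF=0 PC=9
Step 8: PC=9 exec 'ADD C, 3'. After: A=-2 B=4 C=11 D=0 ZF=0 PC=10
Step 9: PC=10 exec 'ADD A, 6'. After: A=4 B=4 C=11 D=0 ZF=0 PC=11
Step 10: PC=11 exec 'ADD A, 1'. After: A=5 B=4 C=11 D=0 ZF=0 PC=12
Step 11: PC=12 exec 'ADD B, 6'. After: A=5 B=10 C=11 D=0 ZF=0 PC=13
Step 12: PC=13 exec 'ADD C, 2'. After: A=5 B=10 C=13 D=0 ZF=0 PC=14
Step 13: PC=14 exec 'HALT'. After: A=5 B=10 C=13 D=0 ZF=0 PC=14 HALTED

Answer: 5 10 13 0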